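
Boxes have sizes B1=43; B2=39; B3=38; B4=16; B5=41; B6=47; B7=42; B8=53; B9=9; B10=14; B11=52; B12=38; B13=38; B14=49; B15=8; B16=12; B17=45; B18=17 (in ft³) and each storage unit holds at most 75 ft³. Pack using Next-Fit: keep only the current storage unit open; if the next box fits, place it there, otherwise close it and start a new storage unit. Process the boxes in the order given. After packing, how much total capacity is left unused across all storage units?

299

storage unit 1: place B1 (43 ft³), 32 ft³ left
storage unit 2: place B2 (39 ft³), 36 ft³ left
storage unit 3: place B3 (38 ft³), 37 ft³ left
storage unit 3: place B4 (16 ft³), 21 ft³ left
storage unit 4: place B5 (41 ft³), 34 ft³ left
storage unit 5: place B6 (47 ft³), 28 ft³ left
storage unit 6: place B7 (42 ft³), 33 ft³ left
storage unit 7: place B8 (53 ft³), 22 ft³ left
storage unit 7: place B9 (9 ft³), 13 ft³ left
storage unit 8: place B10 (14 ft³), 61 ft³ left
storage unit 8: place B11 (52 ft³), 9 ft³ left
storage unit 9: place B12 (38 ft³), 37 ft³ left
storage unit 10: place B13 (38 ft³), 37 ft³ left
storage unit 11: place B14 (49 ft³), 26 ft³ left
storage unit 11: place B15 (8 ft³), 18 ft³ left
storage unit 11: place B16 (12 ft³), 6 ft³ left
storage unit 12: place B17 (45 ft³), 30 ft³ left
storage unit 12: place B18 (17 ft³), 13 ft³ left
12 storage units × 75 ft³ = 900 ft³; used 601 ft³; unused 299 ft³.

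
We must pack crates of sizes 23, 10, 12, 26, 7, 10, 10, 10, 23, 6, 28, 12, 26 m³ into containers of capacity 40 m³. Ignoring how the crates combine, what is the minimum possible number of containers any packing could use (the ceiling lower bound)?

Total size = 23 + 10 + 12 + 26 + 7 + 10 + 10 + 10 + 23 + 6 + 28 + 12 + 26 = 203 m³.
⌈203 / 40⌉ = 6.

6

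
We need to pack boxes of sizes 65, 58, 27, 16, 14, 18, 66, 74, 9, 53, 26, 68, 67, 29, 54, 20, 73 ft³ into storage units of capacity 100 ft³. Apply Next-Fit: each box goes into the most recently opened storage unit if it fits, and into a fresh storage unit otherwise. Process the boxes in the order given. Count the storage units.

Put 65 ft³ in storage unit 1; 35 ft³ remain.
Put 58 ft³ in storage unit 2; 42 ft³ remain.
Put 27 ft³ in storage unit 2; 15 ft³ remain.
Put 16 ft³ in storage unit 3; 84 ft³ remain.
Put 14 ft³ in storage unit 3; 70 ft³ remain.
Put 18 ft³ in storage unit 3; 52 ft³ remain.
Put 66 ft³ in storage unit 4; 34 ft³ remain.
Put 74 ft³ in storage unit 5; 26 ft³ remain.
Put 9 ft³ in storage unit 5; 17 ft³ remain.
Put 53 ft³ in storage unit 6; 47 ft³ remain.
Put 26 ft³ in storage unit 6; 21 ft³ remain.
Put 68 ft³ in storage unit 7; 32 ft³ remain.
Put 67 ft³ in storage unit 8; 33 ft³ remain.
Put 29 ft³ in storage unit 8; 4 ft³ remain.
Put 54 ft³ in storage unit 9; 46 ft³ remain.
Put 20 ft³ in storage unit 9; 26 ft³ remain.
Put 73 ft³ in storage unit 10; 27 ft³ remain.

10 storage units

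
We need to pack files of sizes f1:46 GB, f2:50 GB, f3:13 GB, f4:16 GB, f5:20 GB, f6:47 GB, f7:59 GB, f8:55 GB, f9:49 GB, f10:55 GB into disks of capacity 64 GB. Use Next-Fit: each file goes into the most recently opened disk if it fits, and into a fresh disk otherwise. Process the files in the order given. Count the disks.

f1 (46 GB) → disk 1 (remaining 18 GB)
f2 (50 GB) → disk 2 (remaining 14 GB)
f3 (13 GB) → disk 2 (remaining 1 GB)
f4 (16 GB) → disk 3 (remaining 48 GB)
f5 (20 GB) → disk 3 (remaining 28 GB)
f6 (47 GB) → disk 4 (remaining 17 GB)
f7 (59 GB) → disk 5 (remaining 5 GB)
f8 (55 GB) → disk 6 (remaining 9 GB)
f9 (49 GB) → disk 7 (remaining 15 GB)
f10 (55 GB) → disk 8 (remaining 9 GB)

8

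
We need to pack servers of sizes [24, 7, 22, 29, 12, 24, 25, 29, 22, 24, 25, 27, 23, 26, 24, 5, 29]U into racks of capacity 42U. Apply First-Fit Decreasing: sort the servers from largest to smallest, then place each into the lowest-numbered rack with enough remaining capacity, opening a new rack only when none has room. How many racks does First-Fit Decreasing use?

14

Sorted descending: 29, 29, 29, 27, 26, 25, 25, 24, 24, 24, 24, 23, 22, 22, 12, 7, 5.
Put 29U in rack 1; 13U remain.
Put 29U in rack 2; 13U remain.
Put 29U in rack 3; 13U remain.
Put 27U in rack 4; 15U remain.
Put 26U in rack 5; 16U remain.
Put 25U in rack 6; 17U remain.
Put 25U in rack 7; 17U remain.
Put 24U in rack 8; 18U remain.
Put 24U in rack 9; 18U remain.
Put 24U in rack 10; 18U remain.
Put 24U in rack 11; 18U remain.
Put 23U in rack 12; 19U remain.
Put 22U in rack 13; 20U remain.
Put 22U in rack 14; 20U remain.
Put 12U in rack 1; 1U remain.
Put 7U in rack 2; 6U remain.
Put 5U in rack 2; 1U remain.
Final racks: [29,12] [29,7,5] [29] [27] [26] [25] [25] [24] [24] [24] [24] [23] [22] [22].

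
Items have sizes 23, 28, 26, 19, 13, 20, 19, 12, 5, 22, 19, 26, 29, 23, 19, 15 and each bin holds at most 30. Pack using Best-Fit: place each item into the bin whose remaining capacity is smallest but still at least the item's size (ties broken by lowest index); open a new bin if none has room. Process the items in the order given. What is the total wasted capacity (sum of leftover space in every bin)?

102

Put 23 in bin 1; 7 remain.
Put 28 in bin 2; 2 remain.
Put 26 in bin 3; 4 remain.
Put 19 in bin 4; 11 remain.
Put 13 in bin 5; 17 remain.
Put 20 in bin 6; 10 remain.
Put 19 in bin 7; 11 remain.
Put 12 in bin 5; 5 remain.
Put 5 in bin 5; 0 remain.
Put 22 in bin 8; 8 remain.
Put 19 in bin 9; 11 remain.
Put 26 in bin 10; 4 remain.
Put 29 in bin 11; 1 remain.
Put 23 in bin 12; 7 remain.
Put 19 in bin 13; 11 remain.
Put 15 in bin 14; 15 remain.
14 bins × 30 = 420; used 318; unused 102.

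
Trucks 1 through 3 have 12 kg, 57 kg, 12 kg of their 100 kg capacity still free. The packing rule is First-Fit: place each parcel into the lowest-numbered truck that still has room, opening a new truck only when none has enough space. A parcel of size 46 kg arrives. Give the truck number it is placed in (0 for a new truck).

2

Trucks with room: truck 2 (57 kg).
The first with room is truck 2.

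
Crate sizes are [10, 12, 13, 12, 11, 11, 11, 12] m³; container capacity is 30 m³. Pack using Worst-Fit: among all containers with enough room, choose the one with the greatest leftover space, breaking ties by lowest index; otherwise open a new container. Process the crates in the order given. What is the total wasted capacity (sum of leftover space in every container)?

Put 10 m³ in container 1; 20 m³ remain.
Put 12 m³ in container 1; 8 m³ remain.
Put 13 m³ in container 2; 17 m³ remain.
Put 12 m³ in container 2; 5 m³ remain.
Put 11 m³ in container 3; 19 m³ remain.
Put 11 m³ in container 3; 8 m³ remain.
Put 11 m³ in container 4; 19 m³ remain.
Put 12 m³ in container 4; 7 m³ remain.
4 containers × 30 m³ = 120 m³; used 92 m³; unused 28 m³.

28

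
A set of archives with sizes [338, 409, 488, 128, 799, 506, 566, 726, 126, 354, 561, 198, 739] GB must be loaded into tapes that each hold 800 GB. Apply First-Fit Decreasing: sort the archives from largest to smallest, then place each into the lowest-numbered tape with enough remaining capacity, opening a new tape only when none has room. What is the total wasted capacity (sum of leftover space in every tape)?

Sorted descending: 799, 739, 726, 566, 561, 506, 488, 409, 354, 338, 198, 128, 126.
tape 1: place 799 GB, 1 GB left
tape 2: place 739 GB, 61 GB left
tape 3: place 726 GB, 74 GB left
tape 4: place 566 GB, 234 GB left
tape 5: place 561 GB, 239 GB left
tape 6: place 506 GB, 294 GB left
tape 7: place 488 GB, 312 GB left
tape 8: place 409 GB, 391 GB left
tape 8: place 354 GB, 37 GB left
tape 9: place 338 GB, 462 GB left
tape 4: place 198 GB, 36 GB left
tape 5: place 128 GB, 111 GB left
tape 6: place 126 GB, 168 GB left
9 tapes × 800 GB = 7200 GB; used 5938 GB; unused 1262 GB.

1262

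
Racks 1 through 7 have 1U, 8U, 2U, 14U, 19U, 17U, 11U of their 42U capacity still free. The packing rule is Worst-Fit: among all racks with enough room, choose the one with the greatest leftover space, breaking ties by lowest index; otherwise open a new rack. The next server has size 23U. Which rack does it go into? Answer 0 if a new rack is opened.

0

No rack has ≥ 23U free, so a new rack is opened.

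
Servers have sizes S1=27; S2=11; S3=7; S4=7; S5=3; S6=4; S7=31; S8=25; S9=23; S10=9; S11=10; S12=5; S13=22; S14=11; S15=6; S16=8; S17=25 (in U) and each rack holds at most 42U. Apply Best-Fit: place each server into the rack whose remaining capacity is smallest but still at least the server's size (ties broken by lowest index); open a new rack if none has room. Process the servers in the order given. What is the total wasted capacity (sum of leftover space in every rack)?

18

rack 1: place S1 (27U), 15U left
rack 1: place S2 (11U), 4U left
rack 2: place S3 (7U), 35U left
rack 2: place S4 (7U), 28U left
rack 1: place S5 (3U), 1U left
rack 2: place S6 (4U), 24U left
rack 3: place S7 (31U), 11U left
rack 4: place S8 (25U), 17U left
rack 2: place S9 (23U), 1U left
rack 3: place S10 (9U), 2U left
rack 4: place S11 (10U), 7U left
rack 4: place S12 (5U), 2U left
rack 5: place S13 (22U), 20U left
rack 5: place S14 (11U), 9U left
rack 5: place S15 (6U), 3U left
rack 6: place S16 (8U), 34U left
rack 6: place S17 (25U), 9U left
6 racks × 42U = 252U; used 234U; unused 18U.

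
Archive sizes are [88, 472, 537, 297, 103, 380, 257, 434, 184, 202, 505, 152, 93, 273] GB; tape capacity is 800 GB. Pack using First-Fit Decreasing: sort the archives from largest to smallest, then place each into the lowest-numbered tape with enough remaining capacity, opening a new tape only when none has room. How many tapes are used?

Sorted descending: 537, 505, 472, 434, 380, 297, 273, 257, 202, 184, 152, 103, 93, 88.
tape 1: place 537 GB, 263 GB left
tape 2: place 505 GB, 295 GB left
tape 3: place 472 GB, 328 GB left
tape 4: place 434 GB, 366 GB left
tape 5: place 380 GB, 420 GB left
tape 3: place 297 GB, 31 GB left
tape 2: place 273 GB, 22 GB left
tape 1: place 257 GB, 6 GB left
tape 4: place 202 GB, 164 GB left
tape 5: place 184 GB, 236 GB left
tape 4: place 152 GB, 12 GB left
tape 5: place 103 GB, 133 GB left
tape 5: place 93 GB, 40 GB left
tape 6: place 88 GB, 712 GB left

6 tapes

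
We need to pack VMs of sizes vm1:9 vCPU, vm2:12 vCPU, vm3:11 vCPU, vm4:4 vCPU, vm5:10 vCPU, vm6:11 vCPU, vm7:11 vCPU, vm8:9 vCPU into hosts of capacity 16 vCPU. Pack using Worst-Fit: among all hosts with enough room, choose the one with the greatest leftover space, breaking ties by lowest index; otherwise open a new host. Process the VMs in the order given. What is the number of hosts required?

vm1 (9 vCPU) → host 1 (remaining 7 vCPU)
vm2 (12 vCPU) → host 2 (remaining 4 vCPU)
vm3 (11 vCPU) → host 3 (remaining 5 vCPU)
vm4 (4 vCPU) → host 1 (remaining 3 vCPU)
vm5 (10 vCPU) → host 4 (remaining 6 vCPU)
vm6 (11 vCPU) → host 5 (remaining 5 vCPU)
vm7 (11 vCPU) → host 6 (remaining 5 vCPU)
vm8 (9 vCPU) → host 7 (remaining 7 vCPU)
Final hosts: [9,4] [12] [11] [10] [11] [11] [9].

7 hosts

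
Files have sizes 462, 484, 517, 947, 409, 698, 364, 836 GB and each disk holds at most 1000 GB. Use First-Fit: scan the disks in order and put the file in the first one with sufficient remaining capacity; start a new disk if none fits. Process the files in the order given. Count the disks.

6 disks

Put 462 GB in disk 1; 538 GB remain.
Put 484 GB in disk 1; 54 GB remain.
Put 517 GB in disk 2; 483 GB remain.
Put 947 GB in disk 3; 53 GB remain.
Put 409 GB in disk 2; 74 GB remain.
Put 698 GB in disk 4; 302 GB remain.
Put 364 GB in disk 5; 636 GB remain.
Put 836 GB in disk 6; 164 GB remain.
Final disks: [462,484] [517,409] [947] [698] [364] [836].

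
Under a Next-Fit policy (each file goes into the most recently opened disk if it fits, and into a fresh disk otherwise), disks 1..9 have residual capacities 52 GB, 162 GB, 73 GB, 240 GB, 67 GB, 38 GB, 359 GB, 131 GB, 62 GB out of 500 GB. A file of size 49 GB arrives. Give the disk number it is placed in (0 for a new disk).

Next-Fit only looks at disk 9, which has 62 GB free.
49 GB fits there.

9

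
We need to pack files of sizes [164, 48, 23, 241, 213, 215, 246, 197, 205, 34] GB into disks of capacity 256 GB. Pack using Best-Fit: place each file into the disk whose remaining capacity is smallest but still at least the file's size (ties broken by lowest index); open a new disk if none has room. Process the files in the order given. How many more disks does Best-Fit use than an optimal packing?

0

Best-Fit: [164,48,23] [241] [213] [215,34] [246] [197] [205] → 7 disks.
Total size 1586 GB; any packing needs at least ⌈1586/256⌉ = 7 disks.
So 7 is already optimal.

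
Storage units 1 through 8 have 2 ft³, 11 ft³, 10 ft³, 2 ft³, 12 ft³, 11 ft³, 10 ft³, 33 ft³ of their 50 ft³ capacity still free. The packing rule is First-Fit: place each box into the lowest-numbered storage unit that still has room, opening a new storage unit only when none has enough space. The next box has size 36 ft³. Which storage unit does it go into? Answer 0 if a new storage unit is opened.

0

No storage unit has ≥ 36 ft³ free, so a new storage unit is opened.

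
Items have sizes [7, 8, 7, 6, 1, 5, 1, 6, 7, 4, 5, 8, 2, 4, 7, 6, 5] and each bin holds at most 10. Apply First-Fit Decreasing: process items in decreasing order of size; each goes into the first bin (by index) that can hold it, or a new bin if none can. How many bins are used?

Sorted descending: 8, 8, 7, 7, 7, 7, 6, 6, 6, 5, 5, 5, 4, 4, 2, 1, 1.
Put 8 in bin 1; 2 remain.
Put 8 in bin 2; 2 remain.
Put 7 in bin 3; 3 remain.
Put 7 in bin 4; 3 remain.
Put 7 in bin 5; 3 remain.
Put 7 in bin 6; 3 remain.
Put 6 in bin 7; 4 remain.
Put 6 in bin 8; 4 remain.
Put 6 in bin 9; 4 remain.
Put 5 in bin 10; 5 remain.
Put 5 in bin 10; 0 remain.
Put 5 in bin 11; 5 remain.
Put 4 in bin 7; 0 remain.
Put 4 in bin 8; 0 remain.
Put 2 in bin 1; 0 remain.
Put 1 in bin 2; 1 remain.
Put 1 in bin 2; 0 remain.

11 bins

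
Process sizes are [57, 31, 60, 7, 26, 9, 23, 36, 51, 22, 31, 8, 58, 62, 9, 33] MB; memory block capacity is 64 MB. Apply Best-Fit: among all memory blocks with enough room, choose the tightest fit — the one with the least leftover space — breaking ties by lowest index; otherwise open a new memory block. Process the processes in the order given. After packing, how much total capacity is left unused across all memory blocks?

53

memory block 1: place 57 MB, 7 MB left
memory block 2: place 31 MB, 33 MB left
memory block 3: place 60 MB, 4 MB left
memory block 1: place 7 MB, 0 MB left
memory block 2: place 26 MB, 7 MB left
memory block 4: place 9 MB, 55 MB left
memory block 4: place 23 MB, 32 MB left
memory block 5: place 36 MB, 28 MB left
memory block 6: place 51 MB, 13 MB left
memory block 5: place 22 MB, 6 MB left
memory block 4: place 31 MB, 1 MB left
memory block 6: place 8 MB, 5 MB left
memory block 7: place 58 MB, 6 MB left
memory block 8: place 62 MB, 2 MB left
memory block 9: place 9 MB, 55 MB left
memory block 9: place 33 MB, 22 MB left
9 memory blocks × 64 MB = 576 MB; used 523 MB; unused 53 MB.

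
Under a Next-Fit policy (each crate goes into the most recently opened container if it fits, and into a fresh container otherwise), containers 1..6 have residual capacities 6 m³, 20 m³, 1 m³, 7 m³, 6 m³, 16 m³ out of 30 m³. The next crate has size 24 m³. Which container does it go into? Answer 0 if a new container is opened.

Next-Fit only looks at container 6, which has 16 m³ free.
24 m³ does not fit, so a new container is opened.

0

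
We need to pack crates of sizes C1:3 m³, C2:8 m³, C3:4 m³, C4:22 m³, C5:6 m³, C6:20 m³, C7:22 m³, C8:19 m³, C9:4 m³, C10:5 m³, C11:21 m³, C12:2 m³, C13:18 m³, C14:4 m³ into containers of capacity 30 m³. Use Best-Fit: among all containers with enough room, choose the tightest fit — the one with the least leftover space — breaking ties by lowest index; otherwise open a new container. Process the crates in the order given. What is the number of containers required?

7 containers

C1 (3 m³) → container 1 (remaining 27 m³)
C2 (8 m³) → container 1 (remaining 19 m³)
C3 (4 m³) → container 1 (remaining 15 m³)
C4 (22 m³) → container 2 (remaining 8 m³)
C5 (6 m³) → container 2 (remaining 2 m³)
C6 (20 m³) → container 3 (remaining 10 m³)
C7 (22 m³) → container 4 (remaining 8 m³)
C8 (19 m³) → container 5 (remaining 11 m³)
C9 (4 m³) → container 4 (remaining 4 m³)
C10 (5 m³) → container 3 (remaining 5 m³)
C11 (21 m³) → container 6 (remaining 9 m³)
C12 (2 m³) → container 2 (remaining 0 m³)
C13 (18 m³) → container 7 (remaining 12 m³)
C14 (4 m³) → container 4 (remaining 0 m³)
Final containers: [3,8,4] [22,6,2] [20,5] [22,4,4] [19] [21] [18].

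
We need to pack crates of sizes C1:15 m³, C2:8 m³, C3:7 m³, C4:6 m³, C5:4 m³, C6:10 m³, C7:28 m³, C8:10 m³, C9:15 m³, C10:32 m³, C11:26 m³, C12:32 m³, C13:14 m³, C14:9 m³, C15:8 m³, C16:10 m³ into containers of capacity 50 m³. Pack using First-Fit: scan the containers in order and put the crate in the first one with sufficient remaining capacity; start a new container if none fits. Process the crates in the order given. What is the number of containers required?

5

C1 (15 m³) → container 1 (remaining 35 m³)
C2 (8 m³) → container 1 (remaining 27 m³)
C3 (7 m³) → container 1 (remaining 20 m³)
C4 (6 m³) → container 1 (remaining 14 m³)
C5 (4 m³) → container 1 (remaining 10 m³)
C6 (10 m³) → container 1 (remaining 0 m³)
C7 (28 m³) → container 2 (remaining 22 m³)
C8 (10 m³) → container 2 (remaining 12 m³)
C9 (15 m³) → container 3 (remaining 35 m³)
C10 (32 m³) → container 3 (remaining 3 m³)
C11 (26 m³) → container 4 (remaining 24 m³)
C12 (32 m³) → container 5 (remaining 18 m³)
C13 (14 m³) → container 4 (remaining 10 m³)
C14 (9 m³) → container 2 (remaining 3 m³)
C15 (8 m³) → container 4 (remaining 2 m³)
C16 (10 m³) → container 5 (remaining 8 m³)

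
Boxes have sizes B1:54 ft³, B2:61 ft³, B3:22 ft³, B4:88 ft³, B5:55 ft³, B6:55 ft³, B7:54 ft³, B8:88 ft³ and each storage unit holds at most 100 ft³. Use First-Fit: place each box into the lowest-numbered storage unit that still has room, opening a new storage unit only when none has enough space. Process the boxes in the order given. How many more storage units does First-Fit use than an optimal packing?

First-Fit: [54,22] [61] [88] [55] [55] [54] [88] → 7 storage units.
7 boxes exceed 50 ft³ (half the capacity), and no two of those can share a storage unit, so at least 7 storage units are needed.
So 7 is already optimal.

0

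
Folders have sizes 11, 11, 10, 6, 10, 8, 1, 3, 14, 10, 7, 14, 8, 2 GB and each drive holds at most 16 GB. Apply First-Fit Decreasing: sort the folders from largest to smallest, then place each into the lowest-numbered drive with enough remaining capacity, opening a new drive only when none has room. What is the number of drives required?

9

Sorted descending: 14, 14, 11, 11, 10, 10, 10, 8, 8, 7, 6, 3, 2, 1.
drive 1: place 14 GB, 2 GB left
drive 2: place 14 GB, 2 GB left
drive 3: place 11 GB, 5 GB left
drive 4: place 11 GB, 5 GB left
drive 5: place 10 GB, 6 GB left
drive 6: place 10 GB, 6 GB left
drive 7: place 10 GB, 6 GB left
drive 8: place 8 GB, 8 GB left
drive 8: place 8 GB, 0 GB left
drive 9: place 7 GB, 9 GB left
drive 5: place 6 GB, 0 GB left
drive 3: place 3 GB, 2 GB left
drive 1: place 2 GB, 0 GB left
drive 2: place 1 GB, 1 GB left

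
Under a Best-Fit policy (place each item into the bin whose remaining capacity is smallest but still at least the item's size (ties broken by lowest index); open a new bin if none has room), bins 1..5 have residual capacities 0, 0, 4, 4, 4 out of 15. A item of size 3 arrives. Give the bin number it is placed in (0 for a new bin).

Bins with room: bin 3 (4), bin 4 (4), bin 5 (4).
Tightest fit is bin 3 with 4 free.

3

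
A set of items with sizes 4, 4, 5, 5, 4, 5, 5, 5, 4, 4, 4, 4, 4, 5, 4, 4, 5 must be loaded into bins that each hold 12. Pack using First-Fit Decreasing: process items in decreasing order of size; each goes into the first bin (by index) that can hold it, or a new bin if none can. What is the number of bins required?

Sorted descending: 5, 5, 5, 5, 5, 5, 5, 4, 4, 4, 4, 4, 4, 4, 4, 4, 4.
bin 1: place 5, 7 left
bin 1: place 5, 2 left
bin 2: place 5, 7 left
bin 2: place 5, 2 left
bin 3: place 5, 7 left
bin 3: place 5, 2 left
bin 4: place 5, 7 left
bin 4: place 4, 3 left
bin 5: place 4, 8 left
bin 5: place 4, 4 left
bin 5: place 4, 0 left
bin 6: place 4, 8 left
bin 6: place 4, 4 left
bin 6: place 4, 0 left
bin 7: place 4, 8 left
bin 7: place 4, 4 left
bin 7: place 4, 0 left

7 bins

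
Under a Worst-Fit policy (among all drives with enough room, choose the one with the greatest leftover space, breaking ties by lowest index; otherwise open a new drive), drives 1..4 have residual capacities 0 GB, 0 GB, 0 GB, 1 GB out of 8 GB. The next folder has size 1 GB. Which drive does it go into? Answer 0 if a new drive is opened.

Drives with room: drive 4 (1 GB).
Most room is drive 4 with 1 GB free.

4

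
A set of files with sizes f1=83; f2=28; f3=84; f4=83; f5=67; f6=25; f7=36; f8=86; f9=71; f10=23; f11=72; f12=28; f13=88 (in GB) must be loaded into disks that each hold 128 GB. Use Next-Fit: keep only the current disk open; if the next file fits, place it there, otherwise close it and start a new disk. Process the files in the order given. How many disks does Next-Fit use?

8

disk 1: place f1 (83 GB), 45 GB left
disk 1: place f2 (28 GB), 17 GB left
disk 2: place f3 (84 GB), 44 GB left
disk 3: place f4 (83 GB), 45 GB left
disk 4: place f5 (67 GB), 61 GB left
disk 4: place f6 (25 GB), 36 GB left
disk 4: place f7 (36 GB), 0 GB left
disk 5: place f8 (86 GB), 42 GB left
disk 6: place f9 (71 GB), 57 GB left
disk 6: place f10 (23 GB), 34 GB left
disk 7: place f11 (72 GB), 56 GB left
disk 7: place f12 (28 GB), 28 GB left
disk 8: place f13 (88 GB), 40 GB left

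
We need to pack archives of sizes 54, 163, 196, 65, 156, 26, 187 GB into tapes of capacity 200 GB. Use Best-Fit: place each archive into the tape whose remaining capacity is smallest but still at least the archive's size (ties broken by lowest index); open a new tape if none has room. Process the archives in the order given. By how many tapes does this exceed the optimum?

Best-Fit: [54,65] [163,26] [196] [156] [187] → 5 tapes.
Total size 847 GB; any packing needs at least ⌈847/200⌉ = 5 tapes.
So 5 is already optimal.

0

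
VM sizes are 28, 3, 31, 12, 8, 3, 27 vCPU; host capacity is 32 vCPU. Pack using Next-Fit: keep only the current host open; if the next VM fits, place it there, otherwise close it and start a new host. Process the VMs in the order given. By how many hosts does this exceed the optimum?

Next-Fit: [28,3] [31] [12,8,3] [27] → 4 hosts.
Total size 112 vCPU; any packing needs at least ⌈112/32⌉ = 4 hosts.
So 4 is already optimal.

0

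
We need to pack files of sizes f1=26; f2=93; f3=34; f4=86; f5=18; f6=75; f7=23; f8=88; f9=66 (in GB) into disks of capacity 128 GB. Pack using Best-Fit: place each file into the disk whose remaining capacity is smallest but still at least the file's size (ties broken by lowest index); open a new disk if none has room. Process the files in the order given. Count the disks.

f1 (26 GB) → disk 1 (remaining 102 GB)
f2 (93 GB) → disk 1 (remaining 9 GB)
f3 (34 GB) → disk 2 (remaining 94 GB)
f4 (86 GB) → disk 2 (remaining 8 GB)
f5 (18 GB) → disk 3 (remaining 110 GB)
f6 (75 GB) → disk 3 (remaining 35 GB)
f7 (23 GB) → disk 3 (remaining 12 GB)
f8 (88 GB) → disk 4 (remaining 40 GB)
f9 (66 GB) → disk 5 (remaining 62 GB)
Final disks: [26,93] [34,86] [18,75,23] [88] [66].

5 disks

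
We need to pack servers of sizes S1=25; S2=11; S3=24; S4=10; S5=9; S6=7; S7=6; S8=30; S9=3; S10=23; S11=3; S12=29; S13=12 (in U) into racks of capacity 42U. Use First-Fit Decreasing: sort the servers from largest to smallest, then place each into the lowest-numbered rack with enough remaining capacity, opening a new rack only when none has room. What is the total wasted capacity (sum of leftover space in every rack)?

18

Sorted descending: 30, 29, 25, 24, 23, 12, 11, 10, 9, 7, 6, 3, 3.
30U → rack 1 (remaining 12U)
29U → rack 2 (remaining 13U)
25U → rack 3 (remaining 17U)
24U → rack 4 (remaining 18U)
23U → rack 5 (remaining 19U)
12U → rack 1 (remaining 0U)
11U → rack 2 (remaining 2U)
10U → rack 3 (remaining 7U)
9U → rack 4 (remaining 9U)
7U → rack 3 (remaining 0U)
6U → rack 4 (remaining 3U)
3U → rack 4 (remaining 0U)
3U → rack 5 (remaining 16U)
5 racks × 42U = 210U; used 192U; unused 18U.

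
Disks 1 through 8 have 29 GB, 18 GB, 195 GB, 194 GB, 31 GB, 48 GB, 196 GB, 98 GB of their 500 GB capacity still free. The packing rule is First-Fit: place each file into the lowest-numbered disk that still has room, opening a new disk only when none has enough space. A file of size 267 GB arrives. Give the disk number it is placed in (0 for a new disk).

0

No disk has ≥ 267 GB free, so a new disk is opened.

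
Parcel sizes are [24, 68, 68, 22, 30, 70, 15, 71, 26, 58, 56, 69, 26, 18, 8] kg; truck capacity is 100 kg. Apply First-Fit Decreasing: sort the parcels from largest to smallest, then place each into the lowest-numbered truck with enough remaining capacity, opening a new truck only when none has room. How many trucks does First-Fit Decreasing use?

7

Sorted descending: 71, 70, 69, 68, 68, 58, 56, 30, 26, 26, 24, 22, 18, 15, 8.
71 kg → truck 1 (remaining 29 kg)
70 kg → truck 2 (remaining 30 kg)
69 kg → truck 3 (remaining 31 kg)
68 kg → truck 4 (remaining 32 kg)
68 kg → truck 5 (remaining 32 kg)
58 kg → truck 6 (remaining 42 kg)
56 kg → truck 7 (remaining 44 kg)
30 kg → truck 2 (remaining 0 kg)
26 kg → truck 1 (remaining 3 kg)
26 kg → truck 3 (remaining 5 kg)
24 kg → truck 4 (remaining 8 kg)
22 kg → truck 5 (remaining 10 kg)
18 kg → truck 6 (remaining 24 kg)
15 kg → truck 6 (remaining 9 kg)
8 kg → truck 4 (remaining 0 kg)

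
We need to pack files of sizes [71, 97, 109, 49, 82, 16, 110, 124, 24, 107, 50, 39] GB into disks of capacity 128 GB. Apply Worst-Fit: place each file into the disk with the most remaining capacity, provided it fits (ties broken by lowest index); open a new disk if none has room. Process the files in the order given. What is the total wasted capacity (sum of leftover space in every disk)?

146

71 GB → disk 1 (remaining 57 GB)
97 GB → disk 2 (remaining 31 GB)
109 GB → disk 3 (remaining 19 GB)
49 GB → disk 1 (remaining 8 GB)
82 GB → disk 4 (remaining 46 GB)
16 GB → disk 4 (remaining 30 GB)
110 GB → disk 5 (remaining 18 GB)
124 GB → disk 6 (remaining 4 GB)
24 GB → disk 2 (remaining 7 GB)
107 GB → disk 7 (remaining 21 GB)
50 GB → disk 8 (remaining 78 GB)
39 GB → disk 8 (remaining 39 GB)
8 disks × 128 GB = 1024 GB; used 878 GB; unused 146 GB.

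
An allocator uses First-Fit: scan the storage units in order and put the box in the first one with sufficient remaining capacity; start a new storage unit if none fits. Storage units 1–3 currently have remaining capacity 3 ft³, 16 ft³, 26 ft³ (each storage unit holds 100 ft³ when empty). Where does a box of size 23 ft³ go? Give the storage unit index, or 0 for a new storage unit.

Storage units with room: storage unit 3 (26 ft³).
The first with room is storage unit 3.

3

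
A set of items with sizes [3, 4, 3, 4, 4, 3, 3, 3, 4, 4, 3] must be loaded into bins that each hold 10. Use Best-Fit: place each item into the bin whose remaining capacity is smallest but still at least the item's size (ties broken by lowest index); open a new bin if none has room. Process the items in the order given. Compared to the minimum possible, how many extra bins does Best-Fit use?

Best-Fit: [3,4,3] [4,4] [3,3,3] [4,4] [3] → 5 bins.
Total size 38; any packing needs at least ⌈38/10⌉ = 4 bins.
An optimal packing achieves that bound: [4,4] [4,3,3] [4,3,3] [4,3,3] → 4 bins.
Excess: 5 − 4 = 1.

1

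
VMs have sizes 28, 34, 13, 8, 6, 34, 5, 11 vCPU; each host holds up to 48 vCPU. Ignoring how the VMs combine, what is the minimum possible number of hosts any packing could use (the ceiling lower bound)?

Total size = 28 + 34 + 13 + 8 + 6 + 34 + 5 + 11 = 139 vCPU.
⌈139 / 48⌉ = 3.

3 hosts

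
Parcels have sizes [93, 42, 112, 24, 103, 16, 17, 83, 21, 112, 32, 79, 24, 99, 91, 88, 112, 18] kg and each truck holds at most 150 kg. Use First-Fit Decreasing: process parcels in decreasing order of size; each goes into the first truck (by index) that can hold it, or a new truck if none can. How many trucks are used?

10 trucks

Sorted descending: 112, 112, 112, 103, 99, 93, 91, 88, 83, 79, 42, 32, 24, 24, 21, 18, 17, 16.
truck 1: place 112 kg, 38 kg left
truck 2: place 112 kg, 38 kg left
truck 3: place 112 kg, 38 kg left
truck 4: place 103 kg, 47 kg left
truck 5: place 99 kg, 51 kg left
truck 6: place 93 kg, 57 kg left
truck 7: place 91 kg, 59 kg left
truck 8: place 88 kg, 62 kg left
truck 9: place 83 kg, 67 kg left
truck 10: place 79 kg, 71 kg left
truck 4: place 42 kg, 5 kg left
truck 1: place 32 kg, 6 kg left
truck 2: place 24 kg, 14 kg left
truck 3: place 24 kg, 14 kg left
truck 5: place 21 kg, 30 kg left
truck 5: place 18 kg, 12 kg left
truck 6: place 17 kg, 40 kg left
truck 6: place 16 kg, 24 kg left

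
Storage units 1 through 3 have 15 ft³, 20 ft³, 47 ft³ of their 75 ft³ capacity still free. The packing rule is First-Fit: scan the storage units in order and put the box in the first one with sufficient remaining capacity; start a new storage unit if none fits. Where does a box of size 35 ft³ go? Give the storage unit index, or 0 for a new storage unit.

3

Storage units with room: storage unit 3 (47 ft³).
The first with room is storage unit 3.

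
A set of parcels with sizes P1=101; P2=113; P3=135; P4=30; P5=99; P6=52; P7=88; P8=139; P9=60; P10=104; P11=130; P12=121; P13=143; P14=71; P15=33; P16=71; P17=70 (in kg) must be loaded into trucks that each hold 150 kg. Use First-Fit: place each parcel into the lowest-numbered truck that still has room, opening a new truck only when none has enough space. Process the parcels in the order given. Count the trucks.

12 trucks

truck 1: place P1 (101 kg), 49 kg left
truck 2: place P2 (113 kg), 37 kg left
truck 3: place P3 (135 kg), 15 kg left
truck 1: place P4 (30 kg), 19 kg left
truck 4: place P5 (99 kg), 51 kg left
truck 5: place P6 (52 kg), 98 kg left
truck 5: place P7 (88 kg), 10 kg left
truck 6: place P8 (139 kg), 11 kg left
truck 7: place P9 (60 kg), 90 kg left
truck 8: place P10 (104 kg), 46 kg left
truck 9: place P11 (130 kg), 20 kg left
truck 10: place P12 (121 kg), 29 kg left
truck 11: place P13 (143 kg), 7 kg left
truck 7: place P14 (71 kg), 19 kg left
truck 2: place P15 (33 kg), 4 kg left
truck 12: place P16 (71 kg), 79 kg left
truck 12: place P17 (70 kg), 9 kg left
Final trucks: [101,30] [113,33] [135] [99] [52,88] [139] [60,71] [104] [130] [121] [143] [71,70].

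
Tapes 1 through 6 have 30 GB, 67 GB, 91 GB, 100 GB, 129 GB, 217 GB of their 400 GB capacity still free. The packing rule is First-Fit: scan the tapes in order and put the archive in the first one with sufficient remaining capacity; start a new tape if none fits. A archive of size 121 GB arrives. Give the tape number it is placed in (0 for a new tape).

Tapes with room: tape 5 (129 GB), tape 6 (217 GB).
The first with room is tape 5.

5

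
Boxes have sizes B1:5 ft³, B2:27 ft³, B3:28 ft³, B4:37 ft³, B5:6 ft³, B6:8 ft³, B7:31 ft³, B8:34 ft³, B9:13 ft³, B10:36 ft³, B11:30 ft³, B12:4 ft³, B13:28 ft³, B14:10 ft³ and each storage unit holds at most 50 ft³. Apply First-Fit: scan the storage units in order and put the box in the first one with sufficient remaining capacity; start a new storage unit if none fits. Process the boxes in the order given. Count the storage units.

storage unit 1: place B1 (5 ft³), 45 ft³ left
storage unit 1: place B2 (27 ft³), 18 ft³ left
storage unit 2: place B3 (28 ft³), 22 ft³ left
storage unit 3: place B4 (37 ft³), 13 ft³ left
storage unit 1: place B5 (6 ft³), 12 ft³ left
storage unit 1: place B6 (8 ft³), 4 ft³ left
storage unit 4: place B7 (31 ft³), 19 ft³ left
storage unit 5: place B8 (34 ft³), 16 ft³ left
storage unit 2: place B9 (13 ft³), 9 ft³ left
storage unit 6: place B10 (36 ft³), 14 ft³ left
storage unit 7: place B11 (30 ft³), 20 ft³ left
storage unit 1: place B12 (4 ft³), 0 ft³ left
storage unit 8: place B13 (28 ft³), 22 ft³ left
storage unit 3: place B14 (10 ft³), 3 ft³ left

8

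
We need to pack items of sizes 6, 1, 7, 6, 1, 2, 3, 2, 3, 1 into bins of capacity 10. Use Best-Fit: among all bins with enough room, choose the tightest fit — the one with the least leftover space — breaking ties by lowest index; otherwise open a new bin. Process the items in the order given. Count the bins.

6 → bin 1 (remaining 4)
1 → bin 1 (remaining 3)
7 → bin 2 (remaining 3)
6 → bin 3 (remaining 4)
1 → bin 1 (remaining 2)
2 → bin 1 (remaining 0)
3 → bin 2 (remaining 0)
2 → bin 3 (remaining 2)
3 → bin 4 (remaining 7)
1 → bin 3 (remaining 1)

4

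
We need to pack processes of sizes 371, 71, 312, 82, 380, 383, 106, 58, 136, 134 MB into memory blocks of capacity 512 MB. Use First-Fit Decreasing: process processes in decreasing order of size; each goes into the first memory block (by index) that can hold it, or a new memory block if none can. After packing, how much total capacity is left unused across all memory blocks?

Sorted descending: 383, 380, 371, 312, 136, 134, 106, 82, 71, 58.
383 MB → memory block 1 (remaining 129 MB)
380 MB → memory block 2 (remaining 132 MB)
371 MB → memory block 3 (remaining 141 MB)
312 MB → memory block 4 (remaining 200 MB)
136 MB → memory block 3 (remaining 5 MB)
134 MB → memory block 4 (remaining 66 MB)
106 MB → memory block 1 (remaining 23 MB)
82 MB → memory block 2 (remaining 50 MB)
71 MB → memory block 5 (remaining 441 MB)
58 MB → memory block 4 (remaining 8 MB)
5 memory blocks × 512 MB = 2560 MB; used 2033 MB; unused 527 MB.

527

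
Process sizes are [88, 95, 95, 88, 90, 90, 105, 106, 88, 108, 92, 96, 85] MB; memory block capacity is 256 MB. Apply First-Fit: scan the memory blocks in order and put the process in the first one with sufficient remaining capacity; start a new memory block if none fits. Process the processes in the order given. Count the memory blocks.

Put 88 MB in memory block 1; 168 MB remain.
Put 95 MB in memory block 1; 73 MB remain.
Put 95 MB in memory block 2; 161 MB remain.
Put 88 MB in memory block 2; 73 MB remain.
Put 90 MB in memory block 3; 166 MB remain.
Put 90 MB in memory block 3; 76 MB remain.
Put 105 MB in memory block 4; 151 MB remain.
Put 106 MB in memory block 4; 45 MB remain.
Put 88 MB in memory block 5; 168 MB remain.
Put 108 MB in memory block 5; 60 MB remain.
Put 92 MB in memory block 6; 164 MB remain.
Put 96 MB in memory block 6; 68 MB remain.
Put 85 MB in memory block 7; 171 MB remain.

7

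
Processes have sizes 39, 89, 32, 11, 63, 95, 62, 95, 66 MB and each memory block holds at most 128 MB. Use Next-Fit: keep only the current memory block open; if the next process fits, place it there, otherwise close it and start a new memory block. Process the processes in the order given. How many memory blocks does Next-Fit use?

memory block 1: place 39 MB, 89 MB left
memory block 1: place 89 MB, 0 MB left
memory block 2: place 32 MB, 96 MB left
memory block 2: place 11 MB, 85 MB left
memory block 2: place 63 MB, 22 MB left
memory block 3: place 95 MB, 33 MB left
memory block 4: place 62 MB, 66 MB left
memory block 5: place 95 MB, 33 MB left
memory block 6: place 66 MB, 62 MB left
Final memory blocks: [39,89] [32,11,63] [95] [62] [95] [66].

6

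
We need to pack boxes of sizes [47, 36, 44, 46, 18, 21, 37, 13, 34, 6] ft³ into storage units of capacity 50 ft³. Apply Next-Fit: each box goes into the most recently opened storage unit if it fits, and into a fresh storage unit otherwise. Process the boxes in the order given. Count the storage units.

47 ft³ → storage unit 1 (remaining 3 ft³)
36 ft³ → storage unit 2 (remaining 14 ft³)
44 ft³ → storage unit 3 (remaining 6 ft³)
46 ft³ → storage unit 4 (remaining 4 ft³)
18 ft³ → storage unit 5 (remaining 32 ft³)
21 ft³ → storage unit 5 (remaining 11 ft³)
37 ft³ → storage unit 6 (remaining 13 ft³)
13 ft³ → storage unit 6 (remaining 0 ft³)
34 ft³ → storage unit 7 (remaining 16 ft³)
6 ft³ → storage unit 7 (remaining 10 ft³)

7 storage units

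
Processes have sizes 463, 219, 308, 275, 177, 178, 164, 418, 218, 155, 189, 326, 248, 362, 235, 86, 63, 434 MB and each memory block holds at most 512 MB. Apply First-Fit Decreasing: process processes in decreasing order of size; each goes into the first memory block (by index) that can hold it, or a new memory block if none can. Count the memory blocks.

10

Sorted descending: 463, 434, 418, 362, 326, 308, 275, 248, 235, 219, 218, 189, 178, 177, 164, 155, 86, 63.
463 MB → memory block 1 (remaining 49 MB)
434 MB → memory block 2 (remaining 78 MB)
418 MB → memory block 3 (remaining 94 MB)
362 MB → memory block 4 (remaining 150 MB)
326 MB → memory block 5 (remaining 186 MB)
308 MB → memory block 6 (remaining 204 MB)
275 MB → memory block 7 (remaining 237 MB)
248 MB → memory block 8 (remaining 264 MB)
235 MB → memory block 7 (remaining 2 MB)
219 MB → memory block 8 (remaining 45 MB)
218 MB → memory block 9 (remaining 294 MB)
189 MB → memory block 6 (remaining 15 MB)
178 MB → memory block 5 (remaining 8 MB)
177 MB → memory block 9 (remaining 117 MB)
164 MB → memory block 10 (remaining 348 MB)
155 MB → memory block 10 (remaining 193 MB)
86 MB → memory block 3 (remaining 8 MB)
63 MB → memory block 2 (remaining 15 MB)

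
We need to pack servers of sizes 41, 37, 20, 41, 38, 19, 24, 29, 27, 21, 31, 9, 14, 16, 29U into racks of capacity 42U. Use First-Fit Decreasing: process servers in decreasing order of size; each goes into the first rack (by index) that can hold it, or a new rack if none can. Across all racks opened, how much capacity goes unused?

Sorted descending: 41, 41, 38, 37, 31, 29, 29, 27, 24, 21, 20, 19, 16, 14, 9.
41U → rack 1 (remaining 1U)
41U → rack 2 (remaining 1U)
38U → rack 3 (remaining 4U)
37U → rack 4 (remaining 5U)
31U → rack 5 (remaining 11U)
29U → rack 6 (remaining 13U)
29U → rack 7 (remaining 13U)
27U → rack 8 (remaining 15U)
24U → rack 9 (remaining 18U)
21U → rack 10 (remaining 21U)
20U → rack 10 (remaining 1U)
19U → rack 11 (remaining 23U)
16U → rack 9 (remaining 2U)
14U → rack 8 (remaining 1U)
9U → rack 5 (remaining 2U)
11 racks × 42U = 462U; used 396U; unused 66U.

66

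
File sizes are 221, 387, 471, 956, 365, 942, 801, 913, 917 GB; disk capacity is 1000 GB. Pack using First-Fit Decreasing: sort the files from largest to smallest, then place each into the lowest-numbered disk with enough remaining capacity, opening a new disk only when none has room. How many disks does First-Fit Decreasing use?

Sorted descending: 956, 942, 917, 913, 801, 471, 387, 365, 221.
disk 1: place 956 GB, 44 GB left
disk 2: place 942 GB, 58 GB left
disk 3: place 917 GB, 83 GB left
disk 4: place 913 GB, 87 GB left
disk 5: place 801 GB, 199 GB left
disk 6: place 471 GB, 529 GB left
disk 6: place 387 GB, 142 GB left
disk 7: place 365 GB, 635 GB left
disk 7: place 221 GB, 414 GB left
Final disks: [956] [942] [917] [913] [801] [471,387] [365,221].

7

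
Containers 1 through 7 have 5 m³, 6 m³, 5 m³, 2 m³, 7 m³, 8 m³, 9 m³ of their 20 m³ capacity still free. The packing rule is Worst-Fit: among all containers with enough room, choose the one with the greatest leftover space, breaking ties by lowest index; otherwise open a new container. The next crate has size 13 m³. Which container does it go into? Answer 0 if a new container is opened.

0

No container has ≥ 13 m³ free, so a new container is opened.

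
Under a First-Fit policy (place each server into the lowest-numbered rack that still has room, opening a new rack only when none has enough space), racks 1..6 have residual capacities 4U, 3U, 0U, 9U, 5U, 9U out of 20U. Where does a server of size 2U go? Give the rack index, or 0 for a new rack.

1

Racks with room: rack 1 (4U), rack 2 (3U), rack 4 (9U), rack 5 (5U), rack 6 (9U).
The first with room is rack 1.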